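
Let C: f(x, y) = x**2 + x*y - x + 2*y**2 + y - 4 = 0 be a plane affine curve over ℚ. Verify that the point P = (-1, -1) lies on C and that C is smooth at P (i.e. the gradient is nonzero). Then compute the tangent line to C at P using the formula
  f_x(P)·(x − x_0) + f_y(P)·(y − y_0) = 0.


Tangent line at P: -4*x - 4*y - 8 = 0.

Step 1: f(-1, -1) = 0, so P lies on C.
Step 2: partial derivatives
  f_x(x, y) = 2*x + y - 1, f_y(x, y) = x + 4*y + 1.
  f_x(P) = -4, f_y(P) = -4 (gradient nonzero, so P is smooth).
Step 3: tangent line at P: -4·(x − -1) + -4·(y − -1) = 0.
Expanding: -4*x - 4*y - 8 = 0.


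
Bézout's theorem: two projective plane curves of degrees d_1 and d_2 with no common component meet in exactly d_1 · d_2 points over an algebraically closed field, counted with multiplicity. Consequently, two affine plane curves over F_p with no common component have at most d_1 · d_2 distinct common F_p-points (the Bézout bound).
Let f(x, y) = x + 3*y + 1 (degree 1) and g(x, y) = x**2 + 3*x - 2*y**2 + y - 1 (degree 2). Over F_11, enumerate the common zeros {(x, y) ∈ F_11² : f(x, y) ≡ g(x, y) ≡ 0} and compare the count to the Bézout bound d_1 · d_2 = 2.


Common zeros: {(8, 8)}; count = 1; Bézout bound = 2.

deg(f) = 1, deg(g) = 2, so Bézout bound = 2.
Scan x ∈ F_11. For each x, list the y ∈ F_11 with f(x, y) ≡ 0 and those with g(x, y) ≡ 0 (mod 11); the common zeros in that column are the intersection.
  x = 0: f ≡ 0 at y ∈ {7}; g ≡ 0 at y ∈ {8, 9}; common: ∅.
  x = 1: f ≡ 0 at y ∈ {3}; g ≡ 0 at y ∈ {7, 10}; common: ∅.
  x = 2: f ≡ 0 at y ∈ {10}; g ≡ 0 at y ∈ ∅; common: ∅.
  x = 3: f ≡ 0 at y ∈ {6}; g ≡ 0 at y ∈ {2, 4}; common: ∅.
  x = 4: f ≡ 0 at y ∈ {2}; g ≡ 0 at y ∈ ∅; common: ∅.
  x = 5: f ≡ 0 at y ∈ {9}; g ≡ 0 at y ∈ {2, 4}; common: ∅.
  x = 6: f ≡ 0 at y ∈ {5}; g ≡ 0 at y ∈ ∅; common: ∅.
  x = 7: f ≡ 0 at y ∈ {1}; g ≡ 0 at y ∈ {7, 10}; common: ∅.
  x = 8: f ≡ 0 at y ∈ {8}; g ≡ 0 at y ∈ {8, 9}; common: {8}.
  x = 9: f ≡ 0 at y ∈ {4}; g ≡ 0 at y ∈ ∅; common: ∅.
  x = 10: f ≡ 0 at y ∈ {0}; g ≡ 0 at y ∈ ∅; common: ∅.
Collecting: common zeros = {(8, 8)}, so the count is 1.
Comparison with the Bézout bound: 1 ≤ 2 = deg(f)·deg(g), as expected for curves with no common component (the affine F_11-count falls short of the bound because intersections may lie at infinity, over extension fields, or carry multiplicity).


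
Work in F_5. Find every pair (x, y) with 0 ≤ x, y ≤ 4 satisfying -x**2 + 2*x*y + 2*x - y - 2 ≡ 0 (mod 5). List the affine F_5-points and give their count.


Affine F_5-points: {(0, 3), (1, 1), (2, 4), (3, 0), (3, 1), (3, 2), (3, 3), (3, 4), (4, 0)}; count = 9.

For each of the 25 pairs (x, y) ∈ F_5², evaluate f(x, y) mod 5. Record the zeros.
  x = 0: [0↦3, 1↦2, 2↦1, 3↦0, 4↦4]  zeros at y ∈ {3}
  x = 1: [0↦4, 1↦0, 2↦1, 3↦2, 4↦3]  zeros at y ∈ {1}
  x = 2: [0↦3, 1↦1, 2↦4, 3↦2, 4↦0]  zeros at y ∈ {4}
  x = 3: [0↦0, 1↦0, 2↦0, 3↦0, 4↦0]  zeros at y ∈ {0, 1, 2, 3, 4}
  x = 4: [0↦0, 1↦2, 2↦4, 3↦1, 4↦3]  zeros at y ∈ {0}
Collecting zeros: affine points = {(0, 3), (1, 1), (2, 4), (3, 0), (3, 1), (3, 2), (3, 3), (3, 4), (4, 0)}.
Total count |C(F_5)_aff| = 9.


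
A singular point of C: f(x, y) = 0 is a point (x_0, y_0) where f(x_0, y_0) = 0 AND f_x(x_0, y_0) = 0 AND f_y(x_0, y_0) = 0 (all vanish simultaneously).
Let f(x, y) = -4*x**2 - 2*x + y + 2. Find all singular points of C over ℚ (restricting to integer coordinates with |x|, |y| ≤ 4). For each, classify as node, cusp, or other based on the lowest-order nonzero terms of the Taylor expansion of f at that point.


No singular points in the scanned grid; C is smooth there.

Compute partial derivatives:
  f_x = -8*x - 2.
  f_y = 1.
f_y = 1 is a nonzero constant, so f_y never vanishes: no point (x, y) can satisfy f = f_x = f_y = 0. In particular no (x, y) ∈ {−4, ..., 4}² is singular; the curve is smooth.


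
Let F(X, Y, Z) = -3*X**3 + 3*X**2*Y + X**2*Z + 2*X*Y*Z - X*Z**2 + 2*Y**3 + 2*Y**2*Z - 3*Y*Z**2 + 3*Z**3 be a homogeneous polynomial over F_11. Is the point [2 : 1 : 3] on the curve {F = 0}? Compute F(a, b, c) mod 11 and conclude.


F(2,1,3) ≡ 1 (mod 11); P is NOT on the curve.

Evaluate F(2, 1, 3) term-by-term (mod 11).
  -3*X**3 ↦ -3·8·1·1 = -24
  3*X**2*Y ↦ 3·4·1·1 = 12
  X**2*Z ↦ 1·4·1·3 = 12
  2*X*Y*Z ↦ 2·2·1·3 = 12
  -X*Z**2 ↦ -1·2·1·9 = -18
  2*Y**3 ↦ 2·1·1·1 = 2
  2*Y**2*Z ↦ 2·1·1·3 = 6
  -3*Y*Z**2 ↦ -3·1·1·9 = -27
  3*Z**3 ↦ 3·1·1·27 = 81
Sum: F(2, 1, 3) = (-24) + (12) + (12) + (12) + (-18) + (2) + (6) + (-27) + (81) = 56.
Reducing mod 11: 56 ≡ 1 (mod 11).
Since F(a, b, c) ≡ 1 ≠ 0 (mod 11), P does NOT lie on the curve.


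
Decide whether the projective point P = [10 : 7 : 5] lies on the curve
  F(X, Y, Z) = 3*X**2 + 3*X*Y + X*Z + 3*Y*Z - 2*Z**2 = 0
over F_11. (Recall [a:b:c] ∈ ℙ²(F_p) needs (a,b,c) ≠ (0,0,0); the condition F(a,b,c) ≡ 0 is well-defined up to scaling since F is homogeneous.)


F(10,7,5) ≡ 10 (mod 11); P is NOT on the curve.

Evaluate F(10, 7, 5) term-by-term (mod 11).
  3*X**2 ↦ 3·100·1·1 = 300
  3*X*Y ↦ 3·10·7·1 = 210
  X*Z ↦ 1·10·1·5 = 50
  3*Y*Z ↦ 3·1·7·5 = 105
  -2*Z**2 ↦ -2·1·1·25 = -50
Sum: F(10, 7, 5) = (300) + (210) + (50) + (105) + (-50) = 615.
Reducing mod 11: 615 ≡ 10 (mod 11).
Since F(a, b, c) ≡ 10 ≠ 0 (mod 11), P does NOT lie on the curve.


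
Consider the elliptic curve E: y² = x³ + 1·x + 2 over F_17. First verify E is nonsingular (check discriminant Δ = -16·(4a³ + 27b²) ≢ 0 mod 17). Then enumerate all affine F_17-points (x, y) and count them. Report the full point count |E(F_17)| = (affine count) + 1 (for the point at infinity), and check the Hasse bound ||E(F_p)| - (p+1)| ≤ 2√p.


Affine points = {(0, 6), (0, 11), (1, 2), (1, 15), (3, 7), (3, 10), (4, 6), (4, 11), (5, 8), (5, 9), (9, 3), (9, 14), (10, 3), (10, 14), (11, 1), (11, 16), (12, 5), (12, 12), (13, 6), (13, 11), (15, 3), (15, 14), (16, 0)}; affine count = 23; |E(F_17)| = 24.

Discriminant check: Δ ∝ 4a³ + 27b² = 4·1³ + 27·2² = 4·1 + 27·4 ≡ 10 (mod 17). Nonzero ⇒ E is nonsingular.
For each x ∈ F_17, compute rhs = x³ + 1·x + 2 mod 17, then count y ∈ F_17 with y² ≡ rhs.
  x = 0: rhs = 2, matching y values: 6, 11 (2 points).
  x = 1: rhs = 4, matching y values: 2, 15 (2 points).
  x = 2: rhs = 12, matching y values: none (0 points).
  x = 3: rhs = 15, matching y values: 7, 10 (2 points).
  x = 4: rhs = 2, matching y values: 6, 11 (2 points).
  x = 5: rhs = 13, matching y values: 8, 9 (2 points).
  x = 6: rhs = 3, matching y values: none (0 points).
  x = 7: rhs = 12, matching y values: none (0 points).
  x = 8: rhs = 12, matching y values: none (0 points).
  x = 9: rhs = 9, matching y values: 3, 14 (2 points).
  x = 10: rhs = 9, matching y values: 3, 14 (2 points).
  x = 11: rhs = 1, matching y values: 1, 16 (2 points).
  x = 12: rhs = 8, matching y values: 5, 12 (2 points).
  x = 13: rhs = 2, matching y values: 6, 11 (2 points).
  x = 14: rhs = 6, matching y values: none (0 points).
  x = 15: rhs = 9, matching y values: 3, 14 (2 points).
  x = 16: rhs = 0, matching y values: 0 (1 points).
Total affine count: 23.
Full point count |E(F_17)| = 23 + 1 = 24.
Hasse bound: |24 − (17+1)| = |6| = 6 ≤ 2√17 ≈ 8.2462 ✓.


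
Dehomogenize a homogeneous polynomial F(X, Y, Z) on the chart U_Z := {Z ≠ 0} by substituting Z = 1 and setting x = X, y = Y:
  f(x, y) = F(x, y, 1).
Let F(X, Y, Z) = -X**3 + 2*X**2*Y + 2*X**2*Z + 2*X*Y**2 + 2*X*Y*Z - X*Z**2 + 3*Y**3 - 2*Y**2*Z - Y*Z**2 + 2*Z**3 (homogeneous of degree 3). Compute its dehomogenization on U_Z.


f(x, y) = -x**3 + 2*x**2*y + 2*x**2 + 2*x*y**2 + 2*x*y - x + 3*y**3 - 2*y**2 - y + 2

On U_Z we set Z = 1. Each monomial c·X^i·Y^j·Z^k in F becomes c·x^i·y^j·1^k = c·x^i·y^j.
Substituting Z = 1: F(X, Y, 1) = -x**3 + 2*x**2*y + 2*x**2 + 2*x*y**2 + 2*x*y - x + 3*y**3 - 2*y**2 - y + 2.
Note: deg(f) ≤ deg(F) = 3; strict inequality happens when F is divisible by Z (lost terms).


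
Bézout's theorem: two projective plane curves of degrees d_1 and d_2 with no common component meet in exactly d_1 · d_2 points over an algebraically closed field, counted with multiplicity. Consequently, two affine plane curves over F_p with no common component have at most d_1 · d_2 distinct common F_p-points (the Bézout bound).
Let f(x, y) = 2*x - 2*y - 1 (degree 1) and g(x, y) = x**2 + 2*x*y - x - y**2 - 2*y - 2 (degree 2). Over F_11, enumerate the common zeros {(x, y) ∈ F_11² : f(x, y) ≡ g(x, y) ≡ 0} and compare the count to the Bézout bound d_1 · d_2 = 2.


Common zeros: ∅; count = 0; Bézout bound = 2.

deg(f) = 1, deg(g) = 2, so Bézout bound = 2.
Scan x ∈ F_11. For each x, list the y ∈ F_11 with f(x, y) ≡ 0 and those with g(x, y) ≡ 0 (mod 11); the common zeros in that column are the intersection.
  x = 0: f ≡ 0 at y ∈ {5}; g ≡ 0 at y ∈ ∅; common: ∅.
  x = 1: f ≡ 0 at y ∈ {6}; g ≡ 0 at y ∈ {3, 8}; common: ∅.
  x = 2: f ≡ 0 at y ∈ {7}; g ≡ 0 at y ∈ {0, 2}; common: ∅.
  x = 3: f ≡ 0 at y ∈ {8}; g ≡ 0 at y ∈ ∅; common: ∅.
  x = 4: f ≡ 0 at y ∈ {9}; g ≡ 0 at y ∈ ∅; common: ∅.
  x = 5: f ≡ 0 at y ∈ {10}; g ≡ 0 at y ∈ {3, 5}; common: ∅.
  x = 6: f ≡ 0 at y ∈ {0}; g ≡ 0 at y ∈ {2, 8}; common: ∅.
  x = 7: f ≡ 0 at y ∈ {1}; g ≡ 0 at y ∈ ∅; common: ∅.
  x = 8: f ≡ 0 at y ∈ {2}; g ≡ 0 at y ∈ {5, 9}; common: ∅.
  x = 9: f ≡ 0 at y ∈ {3}; g ≡ 0 at y ∈ ∅; common: ∅.
  x = 10: f ≡ 0 at y ∈ {4}; g ≡ 0 at y ∈ {0, 7}; common: ∅.
Collecting: common zeros = ∅, so the count is 0.
Comparison with the Bézout bound: 0 ≤ 2 = deg(f)·deg(g), as expected for curves with no common component (the affine F_11-count falls short of the bound because intersections may lie at infinity, over extension fields, or carry multiplicity).


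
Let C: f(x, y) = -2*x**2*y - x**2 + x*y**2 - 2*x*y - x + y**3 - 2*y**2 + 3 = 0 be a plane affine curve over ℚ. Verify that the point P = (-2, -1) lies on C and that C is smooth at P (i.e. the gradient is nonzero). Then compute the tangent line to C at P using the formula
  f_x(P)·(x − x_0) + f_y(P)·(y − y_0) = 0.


Tangent line at P: -2*x + 7*y + 3 = 0.

Step 1: f(-2, -1) = 0, so P lies on C.
Step 2: partial derivatives
  f_x(x, y) = -4*x*y - 2*x + y**2 - 2*y - 1, f_y(x, y) = -2*x**2 + 2*x*y - 2*x + 3*y**2 - 4*y.
  f_x(P) = -2, f_y(P) = 7 (gradient nonzero, so P is smooth).
Step 3: tangent line at P: -2·(x − -2) + 7·(y − -1) = 0.
Expanding: -2*x + 7*y + 3 = 0.


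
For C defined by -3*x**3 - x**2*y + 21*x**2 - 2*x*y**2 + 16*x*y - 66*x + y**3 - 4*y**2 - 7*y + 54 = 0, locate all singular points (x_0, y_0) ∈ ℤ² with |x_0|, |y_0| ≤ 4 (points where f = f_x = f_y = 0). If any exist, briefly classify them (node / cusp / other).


Singular points: {(2, 3)}; classification: cusp.

Compute partial derivatives:
  f_x = -9*x**2 - 2*x*y + 42*x - 2*y**2 + 16*y - 66.
  f_y = -x**2 - 4*x*y + 16*x + 3*y**2 - 8*y - 7.
Scan x_0 ∈ {−4, ..., 4}. For each x_0, f_y(x_0, y) is a polynomial in y; find its integer roots y ∈ {−4, ..., 4}, then test f_x and f at those candidates.
  x = -4: f_y(-4, y) = 3*y**2 + 8*y - 87; no integer root y with |y| ≤ 4.
  x = -3: f_y(-3, y) = 3*y**2 + 4*y - 64; vanishes at y ∈ {4}. (-3, 4): f_x = -217 ≠ 0.
  x = -2: f_y(-2, y) = 3*y**2 - 43; no integer root y with |y| ≤ 4.
  x = -1: f_y(-1, y) = 3*y**2 - 4*y - 24; no integer root y with |y| ≤ 4.
  x = 0: f_y(0, y) = 3*y**2 - 8*y - 7; no integer root y with |y| ≤ 4.
  x = 1: f_y(1, y) = 3*y**2 - 12*y + 8; no integer root y with |y| ≤ 4.
  x = 2: f_y(2, y) = 3*y**2 - 16*y + 21; vanishes at y ∈ {3}. (2, 3): f_x = 0, f = 0 — SINGULAR.
  x = 3: f_y(3, y) = 3*y**2 - 20*y + 32; vanishes at y ∈ {4}. (3, 4): f_x = -13 ≠ 0.
  x = 4: f_y(4, y) = 3*y**2 - 24*y + 41; no integer root y with |y| ≤ 4.
Only singular point on the grid: (2, 3).
Classify: substitute x = 2 + u, y = 3 + v and expand: f = -3*u**3 - u**2*v - 2*u*v**2 + v**3 + v**2.
No constant or linear terms (consistent with a singular point). Quadratic part: v**2. Cubic part: -3*u**3 - u**2*v - 2*u*v**2 + v**3.
The quadratic part v**2 is a perfect square, so there is a single (double) tangent line v = 0, i.e. y = 3. Restricting the cubic part to that line (v = 0) leaves -3*u**3 ≠ 0, so f is not divisible by v and the branch is v² ≈ 3*u**3 to lowest order — this is a cusp.
Classification: cusp.


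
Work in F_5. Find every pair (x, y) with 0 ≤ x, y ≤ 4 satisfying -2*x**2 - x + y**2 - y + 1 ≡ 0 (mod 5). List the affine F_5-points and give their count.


Affine F_5-points: {(1, 2), (1, 4), (3, 0), (3, 1), (4, 0), (4, 1)}; count = 6.

For each of the 25 pairs (x, y) ∈ F_5², evaluate f(x, y) mod 5. Record the zeros.
  x = 0: [0↦1, 1↦1, 2↦3, 3↦2, 4↦3]  zeros at y ∈ ∅
  x = 1: [0↦3, 1↦3, 2↦0, 3↦4, 4↦0]  zeros at y ∈ {2, 4}
  x = 2: [0↦1, 1↦1, 2↦3, 3↦2, 4↦3]  zeros at y ∈ ∅
  x = 3: [0↦0, 1↦0, 2↦2, 3↦1, 4↦2]  zeros at y ∈ {0, 1}
  x = 4: [0↦0, 1↦0, 2↦2, 3↦1, 4↦2]  zeros at y ∈ {0, 1}
Collecting zeros: affine points = {(1, 2), (1, 4), (3, 0), (3, 1), (4, 0), (4, 1)}.
Total count |C(F_5)_aff| = 6.


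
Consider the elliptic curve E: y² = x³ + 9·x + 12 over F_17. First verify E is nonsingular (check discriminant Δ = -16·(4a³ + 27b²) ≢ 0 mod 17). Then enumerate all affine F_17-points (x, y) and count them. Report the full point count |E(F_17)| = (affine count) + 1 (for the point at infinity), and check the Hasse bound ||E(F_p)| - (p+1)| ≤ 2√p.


Affine points = {(2, 2), (2, 15), (3, 7), (3, 10), (8, 1), (8, 16), (14, 3), (14, 14), (16, 6), (16, 11)}; affine count = 10; |E(F_17)| = 11.

Discriminant check: Δ ∝ 4a³ + 27b² = 4·9³ + 27·12² = 4·729 + 27·144 ≡ 4 (mod 17). Nonzero ⇒ E is nonsingular.
For each x ∈ F_17, compute rhs = x³ + 9·x + 12 mod 17, then count y ∈ F_17 with y² ≡ rhs.
  x = 0: rhs = 12, matching y values: none (0 points).
  x = 1: rhs = 5, matching y values: none (0 points).
  x = 2: rhs = 4, matching y values: 2, 15 (2 points).
  x = 3: rhs = 15, matching y values: 7, 10 (2 points).
  x = 4: rhs = 10, matching y values: none (0 points).
  x = 5: rhs = 12, matching y values: none (0 points).
  x = 6: rhs = 10, matching y values: none (0 points).
  x = 7: rhs = 10, matching y values: none (0 points).
  x = 8: rhs = 1, matching y values: 1, 16 (2 points).
  x = 9: rhs = 6, matching y values: none (0 points).
  x = 10: rhs = 14, matching y values: none (0 points).
  x = 11: rhs = 14, matching y values: none (0 points).
  x = 12: rhs = 12, matching y values: none (0 points).
  x = 13: rhs = 14, matching y values: none (0 points).
  x = 14: rhs = 9, matching y values: 3, 14 (2 points).
  x = 15: rhs = 3, matching y values: none (0 points).
  x = 16: rhs = 2, matching y values: 6, 11 (2 points).
Total affine count: 10.
Full point count |E(F_17)| = 10 + 1 = 11.
Hasse bound: |11 − (17+1)| = |-7| = 7 ≤ 2√17 ≈ 8.2462 ✓.


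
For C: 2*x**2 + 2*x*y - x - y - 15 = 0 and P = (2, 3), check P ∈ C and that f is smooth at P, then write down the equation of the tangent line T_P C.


Tangent line at P: 13*x + 3*y - 35 = 0.

Step 1: f(2, 3) = 0, so P lies on C.
Step 2: partial derivatives
  f_x(x, y) = 4*x + 2*y - 1, f_y(x, y) = 2*x - 1.
  f_x(P) = 13, f_y(P) = 3 (gradient nonzero, so P is smooth).
Step 3: tangent line at P: 13·(x − 2) + 3·(y − 3) = 0.
Expanding: 13*x + 3*y - 35 = 0.


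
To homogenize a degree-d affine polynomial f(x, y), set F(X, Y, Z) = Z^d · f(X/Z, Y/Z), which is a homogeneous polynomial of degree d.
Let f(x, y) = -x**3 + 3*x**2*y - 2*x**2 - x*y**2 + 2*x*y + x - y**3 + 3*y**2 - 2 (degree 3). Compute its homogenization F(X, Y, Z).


F(X, Y, Z) = -X**3 + 3*X**2*Y - 2*X**2*Z - X*Y**2 + 2*X*Y*Z + X*Z**2 - Y**3 + 3*Y**2*Z - 2*Z**3

deg(f) = 3.
Substitute x = X/Z, y = Y/Z into f, then multiply by Z^3.
  monomial -1·x^3·y^0 ↦ -1·X^3·Y^0·Z^0.
  monomial 3·x^2·y^1 ↦ 3·X^2·Y^1·Z^0.
  monomial -2·x^2·y^0 ↦ -2·X^2·Y^0·Z^1.
  monomial -1·x^1·y^2 ↦ -1·X^1·Y^2·Z^0.
  monomial 2·x^1·y^1 ↦ 2·X^1·Y^1·Z^1.
  monomial 1·x^1·y^0 ↦ 1·X^1·Y^0·Z^2.
  monomial -1·x^0·y^3 ↦ -1·X^0·Y^3·Z^0.
  monomial 3·x^0·y^2 ↦ 3·X^0·Y^2·Z^1.
  monomial -2·x^0·y^0 ↦ -2·X^0·Y^0·Z^3.
Collecting: F(X, Y, Z) = -X**3 + 3*X**2*Y - 2*X**2*Z - X*Y**2 + 2*X*Y*Z + X*Z**2 - Y**3 + 3*Y**2*Z - 2*Z**3.


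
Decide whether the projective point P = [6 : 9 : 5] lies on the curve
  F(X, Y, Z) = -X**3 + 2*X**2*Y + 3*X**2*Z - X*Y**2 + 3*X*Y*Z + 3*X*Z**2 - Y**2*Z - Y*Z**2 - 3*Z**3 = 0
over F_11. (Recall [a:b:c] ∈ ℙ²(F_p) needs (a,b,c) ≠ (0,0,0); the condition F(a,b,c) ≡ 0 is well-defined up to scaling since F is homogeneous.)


F(6,9,5) ≡ 4 (mod 11); P is NOT on the curve.

Evaluate F(6, 9, 5) term-by-term (mod 11).
  -X**3 ↦ -1·216·1·1 = -216
  2*X**2*Y ↦ 2·36·9·1 = 648
  3*X**2*Z ↦ 3·36·1·5 = 540
  -X*Y**2 ↦ -1·6·81·1 = -486
  3*X*Y*Z ↦ 3·6·9·5 = 810
  3*X*Z**2 ↦ 3·6·1·25 = 450
  -Y**2*Z ↦ -1·1·81·5 = -405
  -Y*Z**2 ↦ -1·1·9·25 = -225
  -3*Z**3 ↦ -3·1·1·125 = -375
Sum: F(6, 9, 5) = (-216) + (648) + (540) + (-486) + (810) + (450) + (-405) + (-225) + (-375) = 741.
Reducing mod 11: 741 ≡ 4 (mod 11).
Since F(a, b, c) ≡ 4 ≠ 0 (mod 11), P does NOT lie on the curve.


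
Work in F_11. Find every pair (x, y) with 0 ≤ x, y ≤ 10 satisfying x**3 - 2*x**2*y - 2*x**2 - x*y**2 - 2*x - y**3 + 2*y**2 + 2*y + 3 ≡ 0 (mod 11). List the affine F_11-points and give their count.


Affine F_11-points: {(0, 3), (1, 0), (1, 1), (2, 6), (2, 8), (3, 10), (6, 5), (7, 1), (8, 3), (9, 4), (9, 7), (10, 9)}; count = 12.

For each of the 121 pairs (x, y) ∈ F_11², evaluate f(x, y) mod 11. Record the zeros.
  x = 0: [0↦3, 1↦6, 2↦7, 3↦0, 4↦1, 5↦4, 6↦3, 7↦3, 8↦9, 9↦4, 10↦4]  zeros at y ∈ {3}
  x = 1: [0↦0, 1↦0, 2↦7, 3↦4, 4↦7, 5↦10, 6↦7, 7↦3, 8↦3, 9↦1, 10↦2]  zeros at y ∈ {0, 1}
  x = 2: [0↦10, 1↦3, 2↦1, 3↦9, 4↦10, 5↦9, 6↦0, 7↦10, 8↦0, 9↦8, 10↦6]  zeros at y ∈ {6, 8}
  x = 3: [0↦6, 1↦10, 2↦6, 3↦10, 4↦5, 5↦7, 6↦10, 7↦8, 8↦6, 9↦9, 10↦0]  zeros at y ∈ {10}
  x = 4: [0↦5, 1↦5, 2↦6, 3↦2, 4↦9, 5↦10, 6↦10, 7↦3, 8↦5, 9↦10, 10↦1]  zeros at y ∈ ∅
  x = 5: [0↦2, 1↦5, 2↦7, 3↦2, 4↦6, 5↦2, 6↦6, 7↦1, 8↦3, 9↦6, 10↦4]  zeros at y ∈ ∅
  x = 6: [0↦3, 1↦5, 2↦4, 3↦5, 4↦2, 5↦0, 6↦4, 7↦8, 8↦6, 9↦3, 10↦4]  zeros at y ∈ {5}
  x = 7: [0↦3, 1↦0, 2↦3, 3↦6, 4↦3, 5↦10, 6↦10, 7↦8, 8↦9, 9↦7, 10↦7]  zeros at y ∈ {1}
  x = 8: [0↦8, 1↦7, 2↦10, 3↦0, 4↦4, 5↦5, 6↦8, 7↦7, 8↦7, 9↦2, 10↦8]  zeros at y ∈ {3}
  x = 9: [0↦2, 1↦10, 2↦9, 3↦4, 4↦0, 5↦2, 6↦4, 7↦0, 8↦6, 9↦5, 10↦2]  zeros at y ∈ {4, 7}
  x = 10: [0↦2, 1↦4, 2↦6, 3↦2, 4↦8, 5↦7, 6↦4, 7↦4, 8↦1, 9↦0, 10↦6]  zeros at y ∈ {9}
Collecting zeros: affine points = {(0, 3), (1, 0), (1, 1), (2, 6), (2, 8), (3, 10), (6, 5), (7, 1), (8, 3), (9, 4), (9, 7), (10, 9)}.
Total count |C(F_11)_aff| = 12.


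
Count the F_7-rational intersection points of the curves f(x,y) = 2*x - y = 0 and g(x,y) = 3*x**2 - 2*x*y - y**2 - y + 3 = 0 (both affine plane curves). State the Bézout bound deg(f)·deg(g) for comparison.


Common zeros: {(2, 4), (6, 5)}; count = 2; Bézout bound = 2.

deg(f) = 1, deg(g) = 2, so Bézout bound = 2.
Scan x ∈ F_7. For each x, list the y ∈ F_7 with f(x, y) ≡ 0 and those with g(x, y) ≡ 0 (mod 7); the common zeros in that column are the intersection.
  x = 0: f ≡ 0 at y ∈ {0}; g ≡ 0 at y ∈ ∅; common: ∅.
  x = 1: f ≡ 0 at y ∈ {2}; g ≡ 0 at y ∈ ∅; common: ∅.
  x = 2: f ≡ 0 at y ∈ {4}; g ≡ 0 at y ∈ {4, 5}; common: {4}.
  x = 3: f ≡ 0 at y ∈ {6}; g ≡ 0 at y ∈ {3, 4}; common: ∅.
  x = 4: f ≡ 0 at y ∈ {1}; g ≡ 0 at y ∈ ∅; common: ∅.
  x = 5: f ≡ 0 at y ∈ {3}; g ≡ 0 at y ∈ ∅; common: ∅.
  x = 6: f ≡ 0 at y ∈ {5}; g ≡ 0 at y ∈ {3, 5}; common: {5}.
Collecting: common zeros = {(2, 4), (6, 5)}, so the count is 2.
Comparison with the Bézout bound: 2 ≤ 2 = deg(f)·deg(g), as expected for curves with no common component (the bound is attained).


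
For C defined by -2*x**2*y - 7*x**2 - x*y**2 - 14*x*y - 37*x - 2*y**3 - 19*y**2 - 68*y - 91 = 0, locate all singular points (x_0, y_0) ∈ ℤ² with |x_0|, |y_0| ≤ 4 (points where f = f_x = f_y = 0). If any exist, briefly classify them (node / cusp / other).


Singular points: {(-2, -3)}; classification: node.

Compute partial derivatives:
  f_x = -4*x*y - 14*x - y**2 - 14*y - 37.
  f_y = -2*x**2 - 2*x*y - 14*x - 6*y**2 - 38*y - 68.
Scan x_0 ∈ {−4, ..., 4}. For each x_0, f_y(x_0, y) is a polynomial in y; find its integer roots y ∈ {−4, ..., 4}, then test f_x and f at those candidates.
  x = -4: f_y(-4, y) = -6*y**2 - 30*y - 44; no integer root y with |y| ≤ 4.
  x = -3: f_y(-3, y) = -6*y**2 - 32*y - 44; no integer root y with |y| ≤ 4.
  x = -2: f_y(-2, y) = -6*y**2 - 34*y - 48; vanishes at y ∈ {-3}. (-2, -3): f_x = 0, f = 0 — SINGULAR.
  x = -1: f_y(-1, y) = -6*y**2 - 36*y - 56; no integer root y with |y| ≤ 4.
  x = 0: f_y(0, y) = -6*y**2 - 38*y - 68; no integer root y with |y| ≤ 4.
  x = 1: f_y(1, y) = -6*y**2 - 40*y - 84; no integer root y with |y| ≤ 4.
  x = 2: f_y(2, y) = -6*y**2 - 42*y - 104; no integer root y with |y| ≤ 4.
  x = 3: f_y(3, y) = -6*y**2 - 44*y - 128; no integer root y with |y| ≤ 4.
  x = 4: f_y(4, y) = -6*y**2 - 46*y - 156; no integer root y with |y| ≤ 4.
Only singular point on the grid: (-2, -3).
Classify: substitute x = -2 + u, y = -3 + v and expand: f = -2*u**2*v - u**2 - u*v**2 - 2*v**3 + v**2.
No constant or linear terms (consistent with a singular point). Quadratic part: -u**2 + v**2. Cubic part: -2*u**2*v - u*v**2 - 2*v**3.
The quadratic part v**2 - u**2 = (v − u)(v + u) splits into two distinct linear factors, so there are two distinct tangent lines y − -3 = ±(x − -2) — this is a node (ordinary double point).
Classification: node.


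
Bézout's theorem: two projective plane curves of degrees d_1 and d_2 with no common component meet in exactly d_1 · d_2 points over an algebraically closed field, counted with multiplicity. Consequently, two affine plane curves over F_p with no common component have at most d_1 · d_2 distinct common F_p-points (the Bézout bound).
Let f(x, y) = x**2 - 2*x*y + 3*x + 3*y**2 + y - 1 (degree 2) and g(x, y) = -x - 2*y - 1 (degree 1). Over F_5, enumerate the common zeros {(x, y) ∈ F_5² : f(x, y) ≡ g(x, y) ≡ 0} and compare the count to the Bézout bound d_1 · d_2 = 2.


Common zeros: ∅; count = 0; Bézout bound = 2.

deg(f) = 2, deg(g) = 1, so Bézout bound = 2.
Scan x ∈ F_5. For each x, list the y ∈ F_5 with f(x, y) ≡ 0 and those with g(x, y) ≡ 0 (mod 5); the common zeros in that column are the intersection.
  x = 0: f ≡ 0 at y ∈ ∅; g ≡ 0 at y ∈ {2}; common: ∅.
  x = 1: f ≡ 0 at y ∈ {1}; g ≡ 0 at y ∈ {4}; common: ∅.
  x = 2: f ≡ 0 at y ∈ {2, 4}; g ≡ 0 at y ∈ {1}; common: ∅.
  x = 3: f ≡ 0 at y ∈ {1, 4}; g ≡ 0 at y ∈ {3}; common: ∅.
  x = 4: f ≡ 0 at y ∈ {2}; g ≡ 0 at y ∈ {0}; common: ∅.
Collecting: common zeros = ∅, so the count is 0.
Comparison with the Bézout bound: 0 ≤ 2 = deg(f)·deg(g), as expected for curves with no common component (the affine F_5-count falls short of the bound because intersections may lie at infinity, over extension fields, or carry multiplicity).


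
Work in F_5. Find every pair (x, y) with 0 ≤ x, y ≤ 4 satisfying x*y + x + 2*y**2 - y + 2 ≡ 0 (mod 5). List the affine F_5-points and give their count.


Affine F_5-points: {(0, 4), (1, 1), (1, 4), (2, 3), (2, 4), (3, 0), (3, 4), (4, 2), (4, 4)}; count = 9.

For each of the 25 pairs (x, y) ∈ F_5², evaluate f(x, y) mod 5. Record the zeros.
  x = 0: [0↦2, 1↦3, 2↦3, 3↦2, 4↦0]  zeros at y ∈ {4}
  x = 1: [0↦3, 1↦0, 2↦1, 3↦1, 4↦0]  zeros at y ∈ {1, 4}
  x = 2: [0↦4, 1↦2, 2↦4, 3↦0, 4↦0]  zeros at y ∈ {3, 4}
  x = 3: [0↦0, 1↦4, 2↦2, 3↦4, 4↦0]  zeros at y ∈ {0, 4}
  x = 4: [0↦1, 1↦1, 2↦0, 3↦3, 4↦0]  zeros at y ∈ {2, 4}
Collecting zeros: affine points = {(0, 4), (1, 1), (1, 4), (2, 3), (2, 4), (3, 0), (3, 4), (4, 2), (4, 4)}.
Total count |C(F_5)_aff| = 9.


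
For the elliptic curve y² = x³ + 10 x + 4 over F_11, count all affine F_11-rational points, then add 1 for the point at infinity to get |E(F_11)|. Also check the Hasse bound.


Affine points = {(0, 2), (0, 9), (1, 2), (1, 9), (4, 3), (4, 8), (5, 5), (5, 6), (6, 4), (6, 7), (9, 3), (9, 8), (10, 2), (10, 9)}; affine count = 14; |E(F_11)| = 15.

Discriminant check: Δ ∝ 4a³ + 27b² = 4·10³ + 27·4² = 4·1000 + 27·16 ≡ 10 (mod 11). Nonzero ⇒ E is nonsingular.
For each x ∈ F_11, compute rhs = x³ + 10·x + 4 mod 11, then count y ∈ F_11 with y² ≡ rhs.
  x = 0: rhs = 4, matching y values: 2, 9 (2 points).
  x = 1: rhs = 4, matching y values: 2, 9 (2 points).
  x = 2: rhs = 10, matching y values: none (0 points).
  x = 3: rhs = 6, matching y values: none (0 points).
  x = 4: rhs = 9, matching y values: 3, 8 (2 points).
  x = 5: rhs = 3, matching y values: 5, 6 (2 points).
  x = 6: rhs = 5, matching y values: 4, 7 (2 points).
  x = 7: rhs = 10, matching y values: none (0 points).
  x = 8: rhs = 2, matching y values: none (0 points).
  x = 9: rhs = 9, matching y values: 3, 8 (2 points).
  x = 10: rhs = 4, matching y values: 2, 9 (2 points).
Total affine count: 14.
Full point count |E(F_11)| = 14 + 1 = 15.
Hasse bound: |15 − (11+1)| = |3| = 3 ≤ 2√11 ≈ 6.6332 ✓.


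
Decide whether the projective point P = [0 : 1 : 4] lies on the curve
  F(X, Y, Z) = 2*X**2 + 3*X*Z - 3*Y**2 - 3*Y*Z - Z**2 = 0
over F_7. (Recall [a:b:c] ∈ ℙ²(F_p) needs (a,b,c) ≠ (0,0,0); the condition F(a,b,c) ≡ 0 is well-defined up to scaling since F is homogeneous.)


F(0,1,4) ≡ 4 (mod 7); P is NOT on the curve.

Evaluate F(0, 1, 4) term-by-term (mod 7).
  2*X**2 ↦ 2·0·1·1 = 0
  3*X*Z ↦ 3·0·1·4 = 0
  -3*Y**2 ↦ -3·1·1·1 = -3
  -3*Y*Z ↦ -3·1·1·4 = -12
  -Z**2 ↦ -1·1·1·16 = -16
Sum: F(0, 1, 4) = (0) + (0) + (-3) + (-12) + (-16) = -31.
Reducing mod 7: -31 ≡ 4 (mod 7).
Since F(a, b, c) ≡ 4 ≠ 0 (mod 7), P does NOT lie on the curve.


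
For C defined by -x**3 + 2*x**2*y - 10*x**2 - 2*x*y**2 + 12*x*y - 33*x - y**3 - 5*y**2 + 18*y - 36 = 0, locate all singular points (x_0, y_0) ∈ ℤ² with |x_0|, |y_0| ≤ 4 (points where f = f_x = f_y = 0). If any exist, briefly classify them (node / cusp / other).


Singular points: {(-3, 0)}; classification: node.

Compute partial derivatives:
  f_x = -3*x**2 + 4*x*y - 20*x - 2*y**2 + 12*y - 33.
  f_y = 2*x**2 - 4*x*y + 12*x - 3*y**2 - 10*y + 18.
Scan x_0 ∈ {−4, ..., 4}. For each x_0, f_y(x_0, y) is a polynomial in y; find its integer roots y ∈ {−4, ..., 4}, then test f_x and f at those candidates.
  x = -4: f_y(-4, y) = -3*y**2 + 6*y + 2; no integer root y with |y| ≤ 4.
  x = -3: f_y(-3, y) = -3*y**2 + 2*y; vanishes at y ∈ {0}. (-3, 0): f_x = 0, f = 0 — SINGULAR.
  x = -2: f_y(-2, y) = -3*y**2 - 2*y + 2; no integer root y with |y| ≤ 4.
  x = -1: f_y(-1, y) = -3*y**2 - 6*y + 8; no integer root y with |y| ≤ 4.
  x = 0: f_y(0, y) = -3*y**2 - 10*y + 18; no integer root y with |y| ≤ 4.
  x = 1: f_y(1, y) = -3*y**2 - 14*y + 32; no integer root y with |y| ≤ 4.
  x = 2: f_y(2, y) = -3*y**2 - 18*y + 50; no integer root y with |y| ≤ 4.
  x = 3: f_y(3, y) = -3*y**2 - 22*y + 72; no integer root y with |y| ≤ 4.
  x = 4: f_y(4, y) = -3*y**2 - 26*y + 98; no integer root y with |y| ≤ 4.
Only singular point on the grid: (-3, 0).
Classify: substitute x = -3 + u, y = 0 + v and expand: f = -u**3 + 2*u**2*v - u**2 - 2*u*v**2 - v**3 + v**2.
No constant or linear terms (consistent with a singular point). Quadratic part: -u**2 + v**2. Cubic part: -u**3 + 2*u**2*v - 2*u*v**2 - v**3.
The quadratic part v**2 - u**2 = (v − u)(v + u) splits into two distinct linear factors, so there are two distinct tangent lines y − 0 = ±(x − -3) — this is a node (ordinary double point).
Classification: node.


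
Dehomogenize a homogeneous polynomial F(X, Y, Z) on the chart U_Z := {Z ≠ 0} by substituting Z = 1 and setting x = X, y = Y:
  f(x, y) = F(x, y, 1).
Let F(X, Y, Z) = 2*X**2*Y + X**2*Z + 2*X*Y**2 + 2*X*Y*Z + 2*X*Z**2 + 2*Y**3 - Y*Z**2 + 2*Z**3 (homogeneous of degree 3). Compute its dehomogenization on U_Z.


f(x, y) = 2*x**2*y + x**2 + 2*x*y**2 + 2*x*y + 2*x + 2*y**3 - y + 2

On U_Z we set Z = 1. Each monomial c·X^i·Y^j·Z^k in F becomes c·x^i·y^j·1^k = c·x^i·y^j.
Substituting Z = 1: F(X, Y, 1) = 2*x**2*y + x**2 + 2*x*y**2 + 2*x*y + 2*x + 2*y**3 - y + 2.
Note: deg(f) ≤ deg(F) = 3; strict inequality happens when F is divisible by Z (lost terms).


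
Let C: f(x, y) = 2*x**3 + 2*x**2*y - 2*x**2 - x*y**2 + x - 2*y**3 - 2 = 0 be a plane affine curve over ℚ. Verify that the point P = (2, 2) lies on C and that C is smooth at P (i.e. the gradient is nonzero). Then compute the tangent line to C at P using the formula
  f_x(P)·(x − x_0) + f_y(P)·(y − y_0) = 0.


Tangent line at P: 29*x - 24*y - 10 = 0.

Step 1: f(2, 2) = 0, so P lies on C.
Step 2: partial derivatives
  f_x(x, y) = 6*x**2 + 4*x*y - 4*x - y**2 + 1, f_y(x, y) = 2*x**2 - 2*x*y - 6*y**2.
  f_x(P) = 29, f_y(P) = -24 (gradient nonzero, so P is smooth).
Step 3: tangent line at P: 29·(x − 2) + -24·(y − 2) = 0.
Expanding: 29*x - 24*y - 10 = 0.


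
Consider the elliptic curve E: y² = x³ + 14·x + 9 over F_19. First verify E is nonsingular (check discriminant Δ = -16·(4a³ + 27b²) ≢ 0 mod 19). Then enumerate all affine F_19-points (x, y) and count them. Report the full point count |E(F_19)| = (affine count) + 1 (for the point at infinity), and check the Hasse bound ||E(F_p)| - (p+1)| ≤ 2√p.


Affine points = {(0, 3), (0, 16), (1, 9), (1, 10), (2, 8), (2, 11), (6, 9), (6, 10), (8, 5), (8, 14), (9, 3), (9, 16), (10, 3), (10, 16), (12, 9), (12, 10), (14, 2), (14, 17), (16, 4), (16, 15), (17, 7), (17, 12)}; affine count = 22; |E(F_19)| = 23.

Discriminant check: Δ ∝ 4a³ + 27b² = 4·14³ + 27·9² = 4·2744 + 27·81 ≡ 15 (mod 19). Nonzero ⇒ E is nonsingular.
For each x ∈ F_19, compute rhs = x³ + 14·x + 9 mod 19, then count y ∈ F_19 with y² ≡ rhs.
  x = 0: rhs = 9, matching y values: 3, 16 (2 points).
  x = 1: rhs = 5, matching y values: 9, 10 (2 points).
  x = 2: rhs = 7, matching y values: 8, 11 (2 points).
  x = 3: rhs = 2, matching y values: none (0 points).
  x = 4: rhs = 15, matching y values: none (0 points).
  x = 5: rhs = 14, matching y values: none (0 points).
  x = 6: rhs = 5, matching y values: 9, 10 (2 points).
  x = 7: rhs = 13, matching y values: none (0 points).
  x = 8: rhs = 6, matching y values: 5, 14 (2 points).
  x = 9: rhs = 9, matching y values: 3, 16 (2 points).
  x = 10: rhs = 9, matching y values: 3, 16 (2 points).
  x = 11: rhs = 12, matching y values: none (0 points).
  x = 12: rhs = 5, matching y values: 9, 10 (2 points).
  x = 13: rhs = 13, matching y values: none (0 points).
  x = 14: rhs = 4, matching y values: 2, 17 (2 points).
  x = 15: rhs = 3, matching y values: none (0 points).
  x = 16: rhs = 16, matching y values: 4, 15 (2 points).
  x = 17: rhs = 11, matching y values: 7, 12 (2 points).
  x = 18: rhs = 13, matching y values: none (0 points).
Total affine count: 22.
Full point count |E(F_19)| = 22 + 1 = 23.
Hasse bound: |23 − (19+1)| = |3| = 3 ≤ 2√19 ≈ 8.7178 ✓.


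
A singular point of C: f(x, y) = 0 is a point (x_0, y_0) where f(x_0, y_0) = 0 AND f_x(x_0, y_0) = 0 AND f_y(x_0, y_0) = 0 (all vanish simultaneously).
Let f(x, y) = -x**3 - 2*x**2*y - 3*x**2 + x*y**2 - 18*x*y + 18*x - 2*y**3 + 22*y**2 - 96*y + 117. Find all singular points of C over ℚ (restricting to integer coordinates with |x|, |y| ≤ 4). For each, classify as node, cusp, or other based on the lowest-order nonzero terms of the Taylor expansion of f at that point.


Singular points: {(-3, 3)}; classification: cusp.

Compute partial derivatives:
  f_x = -3*x**2 - 4*x*y - 6*x + y**2 - 18*y + 18.
  f_y = -2*x**2 + 2*x*y - 18*x - 6*y**2 + 44*y - 96.
Scan x_0 ∈ {−4, ..., 4}. For each x_0, f_y(x_0, y) is a polynomial in y; find its integer roots y ∈ {−4, ..., 4}, then test f_x and f at those candidates.
  x = -4: f_y(-4, y) = -6*y**2 + 36*y - 56; no integer root y with |y| ≤ 4.
  x = -3: f_y(-3, y) = -6*y**2 + 38*y - 60; vanishes at y ∈ {3}. (-3, 3): f_x = 0, f = 0 — SINGULAR.
  x = -2: f_y(-2, y) = -6*y**2 + 40*y - 68; no integer root y with |y| ≤ 4.
  x = -1: f_y(-1, y) = -6*y**2 + 42*y - 80; no integer root y with |y| ≤ 4.
  x = 0: f_y(0, y) = -6*y**2 + 44*y - 96; no integer root y with |y| ≤ 4.
  x = 1: f_y(1, y) = -6*y**2 + 46*y - 116; no integer root y with |y| ≤ 4.
  x = 2: f_y(2, y) = -6*y**2 + 48*y - 140; no integer root y with |y| ≤ 4.
  x = 3: f_y(3, y) = -6*y**2 + 50*y - 168; no integer root y with |y| ≤ 4.
  x = 4: f_y(4, y) = -6*y**2 + 52*y - 200; no integer root y with |y| ≤ 4.
Only singular point on the grid: (-3, 3).
Classify: substitute x = -3 + u, y = 3 + v and expand: f = -u**3 - 2*u**2*v + u*v**2 - 2*v**3 + v**2.
No constant or linear terms (consistent with a singular point). Quadratic part: v**2. Cubic part: -u**3 - 2*u**2*v + u*v**2 - 2*v**3.
The quadratic part v**2 is a perfect square, so there is a single (double) tangent line v = 0, i.e. y = 3. Restricting the cubic part to that line (v = 0) leaves -u**3 ≠ 0, so f is not divisible by v and the branch is v² ≈ u**3 to lowest order — this is a cusp.
Classification: cusp.


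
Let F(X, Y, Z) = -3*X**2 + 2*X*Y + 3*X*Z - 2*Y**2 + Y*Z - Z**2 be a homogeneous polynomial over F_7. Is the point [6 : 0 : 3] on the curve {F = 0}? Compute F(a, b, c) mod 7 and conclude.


F(6,0,3) ≡ 0 (mod 7); P is on the curve.

Evaluate F(6, 0, 3) term-by-term (mod 7).
  -3*X**2 ↦ -3·36·1·1 = -108
  2*X*Y ↦ 2·6·0·1 = 0
  3*X*Z ↦ 3·6·1·3 = 54
  -2*Y**2 ↦ -2·1·0·1 = 0
  Y*Z ↦ 1·1·0·3 = 0
  -Z**2 ↦ -1·1·1·9 = -9
Sum: F(6, 0, 3) = (-108) + (0) + (54) + (0) + (0) + (-9) = -63.
Reducing mod 7: -63 ≡ 0 (mod 7).
Since F(a, b, c) ≡ 0 (mod 7), P lies on the curve.


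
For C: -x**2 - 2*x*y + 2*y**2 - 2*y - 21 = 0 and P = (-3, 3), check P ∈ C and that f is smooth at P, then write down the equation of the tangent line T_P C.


Tangent line at P: 16*y - 48 = 0.

Step 1: f(-3, 3) = 0, so P lies on C.
Step 2: partial derivatives
  f_x(x, y) = -2*x - 2*y, f_y(x, y) = -2*x + 4*y - 2.
  f_x(P) = 0, f_y(P) = 16 (gradient nonzero, so P is smooth).
Step 3: tangent line at P: 0·(x − -3) + 16·(y − 3) = 0.
Expanding: 16*y - 48 = 0.


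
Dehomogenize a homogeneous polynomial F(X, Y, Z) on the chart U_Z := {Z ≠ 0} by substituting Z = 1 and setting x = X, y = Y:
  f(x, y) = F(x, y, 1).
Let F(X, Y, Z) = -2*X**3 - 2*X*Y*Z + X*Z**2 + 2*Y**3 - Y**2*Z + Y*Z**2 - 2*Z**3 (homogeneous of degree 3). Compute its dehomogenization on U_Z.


f(x, y) = -2*x**3 - 2*x*y + x + 2*y**3 - y**2 + y - 2

On U_Z we set Z = 1. Each monomial c·X^i·Y^j·Z^k in F becomes c·x^i·y^j·1^k = c·x^i·y^j.
Substituting Z = 1: F(X, Y, 1) = -2*x**3 - 2*x*y + x + 2*y**3 - y**2 + y - 2.
Note: deg(f) ≤ deg(F) = 3; strict inequality happens when F is divisible by Z (lost terms).


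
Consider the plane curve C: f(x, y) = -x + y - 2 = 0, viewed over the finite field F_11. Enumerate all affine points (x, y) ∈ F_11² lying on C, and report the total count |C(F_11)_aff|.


Affine F_11-points: {(0, 2), (1, 3), (2, 4), (3, 5), (4, 6), (5, 7), (6, 8), (7, 9), (8, 10), (9, 0), (10, 1)}; count = 11.

For each of the 121 pairs (x, y) ∈ F_11², evaluate f(x, y) mod 11. Record the zeros.
  x = 0: [0↦9, 1↦10, 2↦0, 3↦1, 4↦2, 5↦3, 6↦4, 7↦5, 8↦6, 9↦7, 10↦8]  zeros at y ∈ {2}
  x = 1: [0↦8, 1↦9, 2↦10, 3↦0, 4↦1, 5↦2, 6↦3, 7↦4, 8↦5, 9↦6, 10↦7]  zeros at y ∈ {3}
  x = 2: [0↦7, 1↦8, 2↦9, 3↦10, 4↦0, 5↦1, 6↦2, 7↦3, 8↦4, 9↦5, 10↦6]  zeros at y ∈ {4}
  x = 3: [0↦6, 1↦7, 2↦8, 3↦9, 4↦10, 5↦0, 6↦1, 7↦2, 8↦3, 9↦4, 10↦5]  zeros at y ∈ {5}
  x = 4: [0↦5, 1↦6, 2↦7, 3↦8, 4↦9, 5↦10, 6↦0, 7↦1, 8↦2, 9↦3, 10↦4]  zeros at y ∈ {6}
  x = 5: [0↦4, 1↦5, 2↦6, 3↦7, 4↦8, 5↦9, 6↦10, 7↦0, 8↦1, 9↦2, 10↦3]  zeros at y ∈ {7}
  x = 6: [0↦3, 1↦4, 2↦5, 3↦6, 4↦7, 5↦8, 6↦9, 7↦10, 8↦0, 9↦1, 10↦2]  zeros at y ∈ {8}
  x = 7: [0↦2, 1↦3, 2↦4, 3↦5, 4↦6, 5↦7, 6↦8, 7↦9, 8↦10, 9↦0, 10↦1]  zeros at y ∈ {9}
  x = 8: [0↦1, 1↦2, 2↦3, 3↦4, 4↦5, 5↦6, 6↦7, 7↦8, 8↦9, 9↦10, 10↦0]  zeros at y ∈ {10}
  x = 9: [0↦0, 1↦1, 2↦2, 3↦3, 4↦4, 5↦5, 6↦6, 7↦7, 8↦8, 9↦9, 10↦10]  zeros at y ∈ {0}
  x = 10: [0↦10, 1↦0, 2↦1, 3↦2, 4↦3, 5↦4, 6↦5, 7↦6, 8↦7, 9↦8, 10↦9]  zeros at y ∈ {1}
Collecting zeros: affine points = {(0, 2), (1, 3), (2, 4), (3, 5), (4, 6), (5, 7), (6, 8), (7, 9), (8, 10), (9, 0), (10, 1)}.
Total count |C(F_11)_aff| = 11.


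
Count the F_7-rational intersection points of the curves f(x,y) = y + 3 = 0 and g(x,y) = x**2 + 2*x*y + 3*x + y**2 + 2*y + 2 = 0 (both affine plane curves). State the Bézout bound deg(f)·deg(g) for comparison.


Common zeros: ∅; count = 0; Bézout bound = 2.

deg(f) = 1, deg(g) = 2, so Bézout bound = 2.
Scan x ∈ F_7. For each x, list the y ∈ F_7 with f(x, y) ≡ 0 and those with g(x, y) ≡ 0 (mod 7); the common zeros in that column are the intersection.
  x = 0: f ≡ 0 at y ∈ {4}; g ≡ 0 at y ∈ ∅; common: ∅.
  x = 1: f ≡ 0 at y ∈ {4}; g ≡ 0 at y ∈ ∅; common: ∅.
  x = 2: f ≡ 0 at y ∈ {4}; g ≡ 0 at y ∈ {2, 6}; common: ∅.
  x = 3: f ≡ 0 at y ∈ {4}; g ≡ 0 at y ∈ ∅; common: ∅.
  x = 4: f ≡ 0 at y ∈ {4}; g ≡ 0 at y ∈ {5, 6}; common: ∅.
  x = 5: f ≡ 0 at y ∈ {4}; g ≡ 0 at y ∈ {0, 2}; common: ∅.
  x = 6: f ≡ 0 at y ∈ {4}; g ≡ 0 at y ∈ {0}; common: ∅.
Collecting: common zeros = ∅, so the count is 0.
Comparison with the Bézout bound: 0 ≤ 2 = deg(f)·deg(g), as expected for curves with no common component (the affine F_7-count falls short of the bound because intersections may lie at infinity, over extension fields, or carry multiplicity).


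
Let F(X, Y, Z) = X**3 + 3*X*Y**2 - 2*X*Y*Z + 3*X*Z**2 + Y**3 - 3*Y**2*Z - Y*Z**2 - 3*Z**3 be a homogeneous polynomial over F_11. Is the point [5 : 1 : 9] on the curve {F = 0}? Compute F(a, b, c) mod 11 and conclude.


F(5,1,9) ≡ 5 (mod 11); P is NOT on the curve.

Evaluate F(5, 1, 9) term-by-term (mod 11).
  X**3 ↦ 1·125·1·1 = 125
  3*X*Y**2 ↦ 3·5·1·1 = 15
  -2*X*Y*Z ↦ -2·5·1·9 = -90
  3*X*Z**2 ↦ 3·5·1·81 = 1215
  Y**3 ↦ 1·1·1·1 = 1
  -3*Y**2*Z ↦ -3·1·1·9 = -27
  -Y*Z**2 ↦ -1·1·1·81 = -81
  -3*Z**3 ↦ -3·1·1·729 = -2187
Sum: F(5, 1, 9) = (125) + (15) + (-90) + (1215) + (1) + (-27) + (-81) + (-2187) = -1029.
Reducing mod 11: -1029 ≡ 5 (mod 11).
Since F(a, b, c) ≡ 5 ≠ 0 (mod 11), P does NOT lie on the curve.


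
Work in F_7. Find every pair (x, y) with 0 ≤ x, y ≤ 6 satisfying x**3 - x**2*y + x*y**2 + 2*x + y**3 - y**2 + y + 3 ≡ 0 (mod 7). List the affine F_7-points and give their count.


Affine F_7-points: {(0, 6), (1, 1), (1, 2), (1, 4), (2, 1), (2, 2), (2, 3), (4, 3), (5, 1), (6, 0), (6, 2)}; count = 11.

For each of the 49 pairs (x, y) ∈ F_7², evaluate f(x, y) mod 7. Record the zeros.
  x = 0: [0↦3, 1↦4, 2↦2, 3↦3, 4↦6, 5↦3, 6↦0]  zeros at y ∈ {6}
  x = 1: [0↦6, 1↦0, 2↦0, 3↦5, 4↦0, 5↦5, 6↦5]  zeros at y ∈ {1, 2, 4}
  x = 2: [0↦1, 1↦0, 2↦0, 3↦0, 4↦6, 5↦3, 6↦4]  zeros at y ∈ {1, 2, 3}
  x = 3: [0↦1, 1↦3, 2↦1, 3↦1, 4↦2, 5↦3, 6↦3]  zeros at y ∈ ∅
  x = 4: [0↦5, 1↦1, 2↦2, 3↦0, 4↦1, 5↦4, 6↦1]  zeros at y ∈ {3}
  x = 5: [0↦5, 1↦0, 2↦2, 3↦3, 4↦2, 5↦5, 6↦4]  zeros at y ∈ {1}
  x = 6: [0↦0, 1↦6, 2↦0, 3↦2, 4↦4, 5↦5, 6↦4]  zeros at y ∈ {0, 2}
Collecting zeros: affine points = {(0, 6), (1, 1), (1, 2), (1, 4), (2, 1), (2, 2), (2, 3), (4, 3), (5, 1), (6, 0), (6, 2)}.
Total count |C(F_7)_aff| = 11.
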